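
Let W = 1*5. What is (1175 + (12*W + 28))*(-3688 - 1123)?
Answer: -6076293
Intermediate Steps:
W = 5
(1175 + (12*W + 28))*(-3688 - 1123) = (1175 + (12*5 + 28))*(-3688 - 1123) = (1175 + (60 + 28))*(-4811) = (1175 + 88)*(-4811) = 1263*(-4811) = -6076293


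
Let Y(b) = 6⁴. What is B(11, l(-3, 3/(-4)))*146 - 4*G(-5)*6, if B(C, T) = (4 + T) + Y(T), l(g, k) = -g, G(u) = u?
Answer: 190358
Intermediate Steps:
Y(b) = 1296
B(C, T) = 1300 + T (B(C, T) = (4 + T) + 1296 = 1300 + T)
B(11, l(-3, 3/(-4)))*146 - 4*G(-5)*6 = (1300 - 1*(-3))*146 - 4*(-5)*6 = (1300 + 3)*146 + 20*6 = 1303*146 + 120 = 190238 + 120 = 190358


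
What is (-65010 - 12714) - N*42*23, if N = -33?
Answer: -45846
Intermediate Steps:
(-65010 - 12714) - N*42*23 = (-65010 - 12714) - (-33*42)*23 = -77724 - (-1386)*23 = -77724 - 1*(-31878) = -77724 + 31878 = -45846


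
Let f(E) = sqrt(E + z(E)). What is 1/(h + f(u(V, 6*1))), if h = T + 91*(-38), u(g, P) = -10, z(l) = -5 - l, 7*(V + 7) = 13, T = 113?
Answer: -669/2237806 - I*sqrt(5)/11189030 ≈ -0.00029895 - 1.9984e-7*I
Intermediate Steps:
V = -36/7 (V = -7 + (1/7)*13 = -7 + 13/7 = -36/7 ≈ -5.1429)
f(E) = I*sqrt(5) (f(E) = sqrt(E + (-5 - E)) = sqrt(-5) = I*sqrt(5))
h = -3345 (h = 113 + 91*(-38) = 113 - 3458 = -3345)
1/(h + f(u(V, 6*1))) = 1/(-3345 + I*sqrt(5))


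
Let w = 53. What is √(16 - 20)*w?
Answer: 106*I ≈ 106.0*I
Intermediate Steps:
√(16 - 20)*w = √(16 - 20)*53 = √(-4)*53 = (2*I)*53 = 106*I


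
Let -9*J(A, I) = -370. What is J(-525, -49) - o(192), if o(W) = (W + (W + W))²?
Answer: -2985614/9 ≈ -3.3174e+5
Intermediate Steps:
o(W) = 9*W² (o(W) = (W + 2*W)² = (3*W)² = 9*W²)
J(A, I) = 370/9 (J(A, I) = -⅑*(-370) = 370/9)
J(-525, -49) - o(192) = 370/9 - 9*192² = 370/9 - 9*36864 = 370/9 - 1*331776 = 370/9 - 331776 = -2985614/9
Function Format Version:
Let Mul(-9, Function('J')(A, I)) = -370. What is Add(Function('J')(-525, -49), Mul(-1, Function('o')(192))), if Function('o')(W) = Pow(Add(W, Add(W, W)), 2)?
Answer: Rational(-2985614, 9) ≈ -3.3174e+5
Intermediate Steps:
Function('o')(W) = Mul(9, Pow(W, 2)) (Function('o')(W) = Pow(Add(W, Mul(2, W)), 2) = Pow(Mul(3, W), 2) = Mul(9, Pow(W, 2)))
Function('J')(A, I) = Rational(370, 9) (Function('J')(A, I) = Mul(Rational(-1, 9), -370) = Rational(370, 9))
Add(Function('J')(-525, -49), Mul(-1, Function('o')(192))) = Add(Rational(370, 9), Mul(-1, Mul(9, Pow(192, 2)))) = Add(Rational(370, 9), Mul(-1, Mul(9, 36864))) = Add(Rational(370, 9), Mul(-1, 331776)) = Add(Rational(370, 9), -331776) = Rational(-2985614, 9)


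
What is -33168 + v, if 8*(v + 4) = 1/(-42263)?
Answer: -11215585889/338104 ≈ -33172.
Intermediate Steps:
v = -1352417/338104 (v = -4 + (⅛)/(-42263) = -4 + (⅛)*(-1/42263) = -4 - 1/338104 = -1352417/338104 ≈ -4.0000)
-33168 + v = -33168 - 1352417/338104 = -11215585889/338104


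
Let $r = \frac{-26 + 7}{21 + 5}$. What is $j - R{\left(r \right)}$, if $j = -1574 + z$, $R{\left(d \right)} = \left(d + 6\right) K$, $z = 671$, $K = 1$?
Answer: $- \frac{23615}{26} \approx -908.27$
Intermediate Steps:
$r = - \frac{19}{26} \approx -0.73077$
$R{\left(d \right)} = 6 + d$ ($R{\left(d \right)} = \left(d + 6\right) 1 = \left(6 + d\right) 1 = 6 + d$)
$j = -903$ ($j = -1574 + 671 = -903$)
$j - R{\left(r \right)} = -903 - \left(6 - \frac{19}{26}\right) = -903 - \frac{137}{26} = - \frac{23615}{26}$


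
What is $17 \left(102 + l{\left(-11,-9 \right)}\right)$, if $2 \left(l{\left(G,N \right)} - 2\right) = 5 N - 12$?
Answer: $\frac{2567}{2} \approx 1283.5$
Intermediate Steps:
$l{\left(G,N \right)} = -4 + \frac{5 N}{2}$ ($l{\left(G,N \right)} = 2 + \frac{5 N - 12}{2} = 2 + \frac{-12 + 5 N}{2} = 2 + \left(-6 + \frac{5 N}{2}\right) = -4 + \frac{5 N}{2}$)
$17 \left(102 + l{\left(-11,-9 \right)}\right) = 17 \left(102 + \left(-4 + \frac{5}{2} \left(-9\right)\right)\right) = 17 \left(102 - \frac{53}{2}\right) = 17 \cdot \frac{151}{2} = \frac{2567}{2}$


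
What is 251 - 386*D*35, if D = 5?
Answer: -67299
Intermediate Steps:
251 - 386*D*35 = 251 - 1930*35 = 251 - 386*175 = 251 - 67550 = -67299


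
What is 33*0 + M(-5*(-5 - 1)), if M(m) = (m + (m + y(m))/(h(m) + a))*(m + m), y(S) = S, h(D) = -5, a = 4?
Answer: -1800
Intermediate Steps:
M(m) = -2*m² (M(m) = (m + (m + m)/(-5 + 4))*(m + m) = (m + (2*m)/(-1))*(2*m) = (m + (2*m)*(-1))*(2*m) = (m - 2*m)*(2*m) = (-m)*(2*m) = -2*m²)
33*0 + M(-5*(-5 - 1)) = 33*0 - 2*25*(-5 - 1)² = 0 - 2*(-5*(-6))² = 0 - 2*30² = 0 - 2*900 = 0 - 1800 = -1800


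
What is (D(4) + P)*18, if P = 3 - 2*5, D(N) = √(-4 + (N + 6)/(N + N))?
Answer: -126 + 9*I*√11 ≈ -126.0 + 29.85*I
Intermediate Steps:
D(N) = √(-4 + (6 + N)/(2*N)) (D(N) = √(-4 + (6 + N)/((2*N))) = √(-4 + (6 + N)*(1/(2*N))) = √(-4 + (6 + N)/(2*N)))
P = -7 (P = 3 - 10 = -7)
(D(4) + P)*18 = (√(-14 + 12/4)/2 - 7)*18 = (√(-14 + 12*(¼))/2 - 7)*18 = (√(-14 + 3)/2 - 7)*18 = (√(-11)/2 - 7)*18 = ((I*√11)/2 - 7)*18 = (I*√11/2 - 7)*18 = (-7 + I*√11/2)*18 = -126 + 9*I*√11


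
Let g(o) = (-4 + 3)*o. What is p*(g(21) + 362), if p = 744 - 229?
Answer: 175615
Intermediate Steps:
g(o) = -o
p = 515
p*(g(21) + 362) = 515*(-1*21 + 362) = 515*(-21 + 362) = 515*341 = 175615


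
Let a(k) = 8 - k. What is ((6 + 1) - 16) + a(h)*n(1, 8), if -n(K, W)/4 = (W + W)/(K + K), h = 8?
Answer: -9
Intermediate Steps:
n(K, W) = -4*W/K (n(K, W) = -4*(W + W)/(K + K) = -4*2*W/(2*K) = -4*2*W*1/(2*K) = -4*W/K)
((6 + 1) - 16) + a(h)*n(1, 8) = ((6 + 1) - 16) + (8 - 1*8)*(-4*8/1) = (7 - 16) + (8 - 8)*(-4*8*1) = -9 + 0*(-32) = -9 + 0 = -9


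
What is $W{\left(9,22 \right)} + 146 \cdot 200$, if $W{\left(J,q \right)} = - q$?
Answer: $29178$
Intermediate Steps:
$W{\left(9,22 \right)} + 146 \cdot 200 = \left(-1\right) 22 + 146 \cdot 200 = -22 + 29200 = 29178$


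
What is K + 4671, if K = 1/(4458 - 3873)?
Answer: 2732536/585 ≈ 4671.0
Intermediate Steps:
K = 1/585 ≈ 0.0017094
K + 4671 = 1/585 + 4671 = 2732536/585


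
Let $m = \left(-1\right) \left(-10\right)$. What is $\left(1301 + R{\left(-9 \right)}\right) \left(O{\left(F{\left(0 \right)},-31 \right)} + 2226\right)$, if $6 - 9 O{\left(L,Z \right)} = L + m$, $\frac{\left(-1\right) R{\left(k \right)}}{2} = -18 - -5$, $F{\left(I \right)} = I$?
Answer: $\frac{26579810}{9} \approx 2.9533 \cdot 10^{6}$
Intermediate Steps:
$m = 10$
$R{\left(k \right)} = 26$ ($R{\left(k \right)} = - 2 \left(-18 - -5\right) = - 2 \left(-18 + 5\right) = \left(-2\right) \left(-13\right) = 26$)
$O{\left(L,Z \right)} = - \frac{4}{9} - \frac{L}{9}$ ($O{\left(L,Z \right)} = \frac{2}{3} - \frac{L + 10}{9} = \frac{2}{3} - \frac{10 + L}{9} = \frac{2}{3} - \left(\frac{10}{9} + \frac{L}{9}\right) = - \frac{4}{9} - \frac{L}{9}$)
$\left(1301 + R{\left(-9 \right)}\right) \left(O{\left(F{\left(0 \right)},-31 \right)} + 2226\right) = \left(1301 + 26\right) \left(\left(- \frac{4}{9} - 0\right) + 2226\right) = 1327 \left(\left(- \frac{4}{9} + 0\right) + 2226\right) = 1327 \left(- \frac{4}{9} + 2226\right) = 1327 \cdot \frac{20030}{9} = \frac{26579810}{9}$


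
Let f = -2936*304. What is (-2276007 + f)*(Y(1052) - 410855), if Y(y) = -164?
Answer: 1302334663469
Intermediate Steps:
f = -892544
(-2276007 + f)*(Y(1052) - 410855) = (-2276007 - 892544)*(-164 - 410855) = -3168551*(-411019) = 1302334663469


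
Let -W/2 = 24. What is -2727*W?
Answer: 130896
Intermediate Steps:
W = -48 (W = -2*24 = -48)
-2727*W = -2727*(-48) = 130896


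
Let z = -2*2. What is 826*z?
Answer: -3304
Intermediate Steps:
z = -4
826*z = 826*(-4) = -3304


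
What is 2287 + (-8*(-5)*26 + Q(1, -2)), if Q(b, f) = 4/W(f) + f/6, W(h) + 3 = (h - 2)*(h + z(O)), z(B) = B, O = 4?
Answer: 109768/33 ≈ 3326.3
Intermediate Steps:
W(h) = -3 + (-2 + h)*(4 + h) (W(h) = -3 + (h - 2)*(h + 4) = -3 + (-2 + h)*(4 + h))
Q(b, f) = 4/(-11 + f**2 + 2*f) + f/6
2287 + (-8*(-5)*26 + Q(1, -2)) = 2287 + (-8*(-5)*26 + (24 - 2*(-11 + (-2)**2 + 2*(-2)))/(6*(-11 + (-2)**2 + 2*(-2)))) = 2287 + (40*26 + (24 - 2*(-11 + 4 - 4))/(6*(-11 + 4 - 4))) = 2287 + (1040 + (1/6)*(24 - 2*(-11))/(-11)) = 2287 + (1040 + (1/6)*(-1/11)*(24 + 22)) = 2287 + (1040 + (1/6)*(-1/11)*46) = 2287 + (1040 - 23/33) = 2287 + 34297/33 = 109768/33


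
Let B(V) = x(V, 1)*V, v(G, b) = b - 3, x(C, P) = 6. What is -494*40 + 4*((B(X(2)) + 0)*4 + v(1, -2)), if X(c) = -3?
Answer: -20068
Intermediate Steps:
v(G, b) = -3 + b
B(V) = 6*V
-494*40 + 4*((B(X(2)) + 0)*4 + v(1, -2)) = -494*40 + 4*((6*(-3) + 0)*4 + (-3 - 2)) = -19760 + 4*((-18 + 0)*4 - 5) = -19760 + 4*(-18*4 - 5) = -19760 + 4*(-72 - 5) = -19760 + 4*(-77) = -19760 - 308 = -20068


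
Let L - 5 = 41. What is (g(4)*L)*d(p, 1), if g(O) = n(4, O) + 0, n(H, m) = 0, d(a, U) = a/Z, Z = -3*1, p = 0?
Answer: 0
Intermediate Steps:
L = 46 (L = 5 + 41 = 46)
Z = -3
d(a, U) = -a/3 (d(a, U) = a/(-3) = a*(-1/3) = -a/3)
g(O) = 0 (g(O) = 0 + 0 = 0)
(g(4)*L)*d(p, 1) = (0*46)*(-1/3*0) = 0*0 = 0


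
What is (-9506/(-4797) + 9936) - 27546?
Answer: -84465664/4797 ≈ -17608.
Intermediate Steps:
(-9506/(-4797) + 9936) - 27546 = (-9506*(-1/4797) + 9936) - 27546 = (9506/4797 + 9936) - 27546 = 47672498/4797 - 27546 = -84465664/4797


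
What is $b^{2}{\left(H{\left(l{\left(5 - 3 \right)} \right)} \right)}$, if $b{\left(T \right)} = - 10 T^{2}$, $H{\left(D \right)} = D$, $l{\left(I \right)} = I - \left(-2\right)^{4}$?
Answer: $3841600$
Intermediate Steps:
$l{\left(I \right)} = -16 + I$ ($l{\left(I \right)} = I - 16 = -16 + I$)
$b^{2}{\left(H{\left(l{\left(5 - 3 \right)} \right)} \right)} = \left(- 10 \left(-16 + \left(5 - 3\right)\right)^{2}\right)^{2} = \left(- 10 \left(-16 + 2\right)^{2}\right)^{2} = \left(- 10 \left(-14\right)^{2}\right)^{2} = \left(\left(-10\right) 196\right)^{2} = \left(-1960\right)^{2} = 3841600$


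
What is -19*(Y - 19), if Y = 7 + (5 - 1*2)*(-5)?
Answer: 513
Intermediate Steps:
Y = -8 (Y = 7 + (5 - 2)*(-5) = 7 + 3*(-5) = 7 - 15 = -8)
-19*(Y - 19) = -19*(-8 - 19) = -19*(-27) = 513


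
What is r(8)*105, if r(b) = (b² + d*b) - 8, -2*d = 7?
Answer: 2940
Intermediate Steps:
d = -7/2 (d = -½*7 = -7/2 ≈ -3.5000)
r(b) = -8 + b² - 7*b/2 (r(b) = (b² - 7*b/2) - 8 = -8 + b² - 7*b/2)
r(8)*105 = (-8 + 8² - 7/2*8)*105 = (-8 + 64 - 28)*105 = 28*105 = 2940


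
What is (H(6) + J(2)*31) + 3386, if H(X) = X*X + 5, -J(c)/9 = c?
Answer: 2869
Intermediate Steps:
J(c) = -9*c
H(X) = 5 + X**2 (H(X) = X**2 + 5 = 5 + X**2)
(H(6) + J(2)*31) + 3386 = ((5 + 6**2) - 9*2*31) + 3386 = ((5 + 36) - 18*31) + 3386 = (41 - 558) + 3386 = -517 + 3386 = 2869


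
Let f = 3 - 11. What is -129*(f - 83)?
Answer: 11739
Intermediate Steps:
f = -8
-129*(f - 83) = -129*(-8 - 83) = -129*(-91) = 11739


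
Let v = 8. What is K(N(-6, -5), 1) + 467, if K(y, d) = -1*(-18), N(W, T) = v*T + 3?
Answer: 485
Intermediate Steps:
N(W, T) = 3 + 8*T (N(W, T) = 8*T + 3 = 3 + 8*T)
K(y, d) = 18
K(N(-6, -5), 1) + 467 = 18 + 467 = 485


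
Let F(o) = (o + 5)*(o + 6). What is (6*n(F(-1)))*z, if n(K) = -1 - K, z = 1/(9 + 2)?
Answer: -126/11 ≈ -11.455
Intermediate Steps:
z = 1/11 ≈ 0.090909
F(o) = (5 + o)*(6 + o)
(6*n(F(-1)))*z = (6*(-1 - (30 + (-1)² + 11*(-1))))*(1/11) = (6*(-1 - (30 + 1 - 11)))*(1/11) = (6*(-1 - 1*20))*(1/11) = (6*(-1 - 20))*(1/11) = (6*(-21))*(1/11) = -126*1/11 = -126/11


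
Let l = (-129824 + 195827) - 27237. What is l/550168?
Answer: 19383/275084 ≈ 0.070462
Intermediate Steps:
l = 38766 (l = 66003 - 27237 = 38766)
l/550168 = 38766/550168 = 38766*(1/550168) = 19383/275084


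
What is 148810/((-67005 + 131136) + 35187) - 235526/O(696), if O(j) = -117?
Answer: 3901563673/1936701 ≈ 2014.5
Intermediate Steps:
148810/((-67005 + 131136) + 35187) - 235526/O(696) = 148810/((-67005 + 131136) + 35187) - 235526/(-117) = 148810/(64131 + 35187) - 235526*(-1/117) = 148810/99318 + 235526/117 = 148810*(1/99318) + 235526/117 = 74405/49659 + 235526/117 = 3901563673/1936701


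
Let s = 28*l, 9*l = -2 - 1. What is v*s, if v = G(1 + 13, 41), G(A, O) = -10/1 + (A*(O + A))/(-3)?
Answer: 22400/9 ≈ 2488.9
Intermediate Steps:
l = -1/3 (l = (-2 - 1)/9 = (1/9)*(-3) = -1/3 ≈ -0.33333)
s = -28/3 (s = 28*(-1/3) = -28/3 ≈ -9.3333)
G(A, O) = -10 - A*(A + O)/3 (G(A, O) = -10*1 + (A*(A + O))*(-1/3) = -10 - A*(A + O)/3)
v = -800/3 (v = -10 - (1 + 13)**2/3 - 1/3*(1 + 13)*41 = -10 - 1/3*14**2 - 1/3*14*41 = -10 - 1/3*196 - 574/3 = -10 - 196/3 - 574/3 = -800/3 ≈ -266.67)
v*s = -800/3*(-28/3) = 22400/9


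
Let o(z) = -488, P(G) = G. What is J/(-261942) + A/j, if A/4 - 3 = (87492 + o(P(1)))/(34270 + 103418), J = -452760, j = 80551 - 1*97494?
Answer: 21993670988242/12730641963261 ≈ 1.7276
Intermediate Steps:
j = -16943 (j = 80551 - 97494 = -16943)
A = 250034/17211 (A = 12 + 4*((87492 - 488)/(34270 + 103418)) = 12 + 4*(87004/137688) = 12 + 4*(87004*(1/137688)) = 12 + 4*(21751/34422) = 12 + 43502/17211 = 250034/17211 ≈ 14.528)
J/(-261942) + A/j = -452760/(-261942) + (250034/17211)/(-16943) = -452760*(-1/261942) + (250034/17211)*(-1/16943) = 75460/43657 - 250034/291605973 = 21993670988242/12730641963261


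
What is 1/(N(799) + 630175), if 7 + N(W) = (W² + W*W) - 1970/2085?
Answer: 417/795206096 ≈ 5.2439e-7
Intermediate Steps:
N(W) = -3313/417 + 2*W² (N(W) = -7 + ((W² + W*W) - 1970/2085) = -7 + ((W² + W²) - 1970*1/2085) = -7 + (2*W² - 394/417) = -7 + (-394/417 + 2*W²) = -3313/417 + 2*W²)
1/(N(799) + 630175) = 1/((-3313/417 + 2*799²) + 630175) = 1/((-3313/417 + 2*638401) + 630175) = 1/((-3313/417 + 1276802) + 630175) = 1/(532423121/417 + 630175) = 1/(795206096/417) = 417/795206096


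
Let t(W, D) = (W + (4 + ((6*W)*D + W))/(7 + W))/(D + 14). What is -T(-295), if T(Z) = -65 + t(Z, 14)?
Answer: 194683/2688 ≈ 72.427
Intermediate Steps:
t(W, D) = (W + (4 + W + 6*D*W)/(7 + W))/(14 + D) (t(W, D) = (W + (4 + (6*D*W + W))/(7 + W))/(14 + D) = (W + (4 + (W + 6*D*W))/(7 + W))/(14 + D) = (W + (4 + W + 6*D*W)/(7 + W))/(14 + D))
T(Z) = -65 + (4 + Z² + 92*Z)/(196 + 28*Z) (T(Z) = -65 + (4 + Z² + 8*Z + 6*14*Z)/(98 + 7*14 + 14*Z + 14*Z) = -65 + (4 + Z² + 8*Z + 84*Z)/(98 + 98 + 14*Z + 14*Z) = -65 + (4 + Z² + 92*Z)/(196 + 28*Z))
-T(-295) = -(-12736 + (-295)² - 1728*(-295))/(28*(7 - 295)) = -(-12736 + 87025 + 509760)/(28*(-288)) = -(-1)*584049/(28*288) = -1*(-194683/2688) = 194683/2688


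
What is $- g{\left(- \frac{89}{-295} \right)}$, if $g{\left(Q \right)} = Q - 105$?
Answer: $\frac{30886}{295} \approx 104.7$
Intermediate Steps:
$g{\left(Q \right)} = -105 + Q$ ($g{\left(Q \right)} = Q - 105 = -105 + Q$)
$- g{\left(- \frac{89}{-295} \right)} = - (-105 - \frac{89}{-295}) = - (-105 - - \frac{89}{295}) = - (-105 + \frac{89}{295}) = \left(-1\right) \left(- \frac{30886}{295}\right) = \frac{30886}{295}$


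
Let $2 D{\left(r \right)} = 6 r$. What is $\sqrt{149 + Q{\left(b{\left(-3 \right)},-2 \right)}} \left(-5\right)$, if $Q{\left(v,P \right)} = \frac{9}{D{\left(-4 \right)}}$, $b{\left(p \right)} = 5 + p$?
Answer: $- \frac{5 \sqrt{593}}{2} \approx -60.879$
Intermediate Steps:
$D{\left(r \right)} = 3 r$ ($D{\left(r \right)} = \frac{6 r}{2} = 3 r$)
$Q{\left(v,P \right)} = - \frac{3}{4}$ ($Q{\left(v,P \right)} = \frac{9}{3 \left(-4\right)} = \frac{9}{-12} = 9 \left(- \frac{1}{12}\right) = - \frac{3}{4}$)
$\sqrt{149 + Q{\left(b{\left(-3 \right)},-2 \right)}} \left(-5\right) = \sqrt{149 - \frac{3}{4}} \left(-5\right) = \sqrt{\frac{593}{4}} \left(-5\right) = \frac{\sqrt{593}}{2} \left(-5\right) = - \frac{5 \sqrt{593}}{2}$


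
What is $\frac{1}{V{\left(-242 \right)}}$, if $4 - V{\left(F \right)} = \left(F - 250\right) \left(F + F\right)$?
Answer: $- \frac{1}{238124} \approx -4.1995 \cdot 10^{-6}$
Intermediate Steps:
$V{\left(F \right)} = 4 - 2 F \left(-250 + F\right)$ ($V{\left(F \right)} = 4 - \left(F - 250\right) \left(F + F\right) = 4 - \left(-250 + F\right) 2 F = 4 - 2 F \left(-250 + F\right)$)
$\frac{1}{V{\left(-242 \right)}} = \frac{1}{4 - 2 \left(-242\right)^{2} + 500 \left(-242\right)} = \frac{1}{4 - 117128 - 121000} = \frac{1}{-238124} = - \frac{1}{238124}$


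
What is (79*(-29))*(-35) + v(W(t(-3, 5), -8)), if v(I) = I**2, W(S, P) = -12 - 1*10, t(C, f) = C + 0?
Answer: 80669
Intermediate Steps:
t(C, f) = C
W(S, P) = -22 (W(S, P) = -12 - 10 = -22)
(79*(-29))*(-35) + v(W(t(-3, 5), -8)) = (79*(-29))*(-35) + (-22)**2 = -2291*(-35) + 484 = 80185 + 484 = 80669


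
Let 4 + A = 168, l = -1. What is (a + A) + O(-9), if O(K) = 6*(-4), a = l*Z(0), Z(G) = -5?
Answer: 145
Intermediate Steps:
A = 164 (A = -4 + 168 = 164)
a = 5 (a = -1*(-5) = 5)
O(K) = -24
(a + A) + O(-9) = (5 + 164) - 24 = 169 - 24 = 145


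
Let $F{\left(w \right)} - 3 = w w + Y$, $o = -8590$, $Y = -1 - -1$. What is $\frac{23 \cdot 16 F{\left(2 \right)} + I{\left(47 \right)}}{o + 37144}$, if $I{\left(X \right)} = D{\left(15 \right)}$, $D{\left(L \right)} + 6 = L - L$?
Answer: $\frac{1285}{14277} \approx 0.090005$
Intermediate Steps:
$Y = 0$ ($Y = -1 + 1 = 0$)
$D{\left(L \right)} = -6$ ($D{\left(L \right)} = -6 + \left(L - L\right) = -6 + 0 = -6$)
$I{\left(X \right)} = -6$
$F{\left(w \right)} = 3 + w^{2}$ ($F{\left(w \right)} = 3 + \left(w w + 0\right) = 3 + \left(w^{2} + 0\right) = 3 + w^{2}$)
$\frac{23 \cdot 16 F{\left(2 \right)} + I{\left(47 \right)}}{o + 37144} = \frac{23 \cdot 16 \left(3 + 2^{2}\right) - 6}{-8590 + 37144} = \frac{368 \left(3 + 4\right) - 6}{28554} = \left(368 \cdot 7 - 6\right) \frac{1}{28554} = \left(2576 - 6\right) \frac{1}{28554} = 2570 \cdot \frac{1}{28554} = \frac{1285}{14277}$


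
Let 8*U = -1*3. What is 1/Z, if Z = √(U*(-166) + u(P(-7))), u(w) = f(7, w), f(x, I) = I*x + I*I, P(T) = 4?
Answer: 2*√17/85 ≈ 0.097014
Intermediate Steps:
U = -3/8 (U = (-1*3)/8 = (⅛)*(-3) = -3/8 ≈ -0.37500)
f(x, I) = I² + I*x (f(x, I) = I*x + I² = I² + I*x)
u(w) = w*(7 + w) (u(w) = w*(w + 7) = w*(7 + w))
Z = 5*√17/2 (Z = √(-3/8*(-166) + 4*(7 + 4)) = √(249/4 + 4*11) = √(249/4 + 44) = √(425/4) = 5*√17/2 ≈ 10.308)
1/Z = 1/(5*√17/2) = 2*√17/85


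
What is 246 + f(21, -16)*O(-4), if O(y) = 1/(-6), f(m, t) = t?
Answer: 746/3 ≈ 248.67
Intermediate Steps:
O(y) = -⅙
246 + f(21, -16)*O(-4) = 246 - 16*(-⅙) = 246 + 8/3 = 746/3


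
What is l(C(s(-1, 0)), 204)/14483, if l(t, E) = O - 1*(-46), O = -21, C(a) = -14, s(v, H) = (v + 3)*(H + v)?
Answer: 25/14483 ≈ 0.0017262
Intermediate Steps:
s(v, H) = (3 + v)*(H + v)
l(t, E) = 25 (l(t, E) = -21 - 1*(-46) = -21 + 46 = 25)
l(C(s(-1, 0)), 204)/14483 = 25/14483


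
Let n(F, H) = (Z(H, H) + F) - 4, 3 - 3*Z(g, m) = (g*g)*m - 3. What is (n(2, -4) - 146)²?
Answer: 139876/9 ≈ 15542.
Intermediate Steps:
Z(g, m) = 2 - m*g²/3 (Z(g, m) = 1 - ((g*g)*m - 3)/3 = 1 - (g²*m - 3)/3 = 1 - (m*g² - 3)/3 = 1 - (-3 + m*g²)/3 = 1 + (1 - m*g²/3) = 2 - m*g²/3)
n(F, H) = -2 + F - H³/3 (n(F, H) = ((2 - H*H²/3) + F) - 4 = ((2 - H³/3) + F) - 4 = (2 + F - H³/3) - 4 = -2 + F - H³/3)
(n(2, -4) - 146)² = ((-2 + 2 - ⅓*(-4)³) - 146)² = ((-2 + 2 - ⅓*(-64)) - 146)² = ((-2 + 2 + 64/3) - 146)² = (64/3 - 146)² = (-374/3)² = 139876/9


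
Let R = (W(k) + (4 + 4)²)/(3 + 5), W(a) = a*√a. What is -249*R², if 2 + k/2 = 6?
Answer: -17928 - 7968*√2 ≈ -29196.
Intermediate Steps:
k = 8 (k = -4 + 2*6 = -4 + 12 = 8)
W(a) = a^(3/2)
R = 8 + 2*√2 (R = (8^(3/2) + (4 + 4)²)/(3 + 5) = (16*√2 + 8²)/8 = (16*√2 + 64)*(⅛) = (64 + 16*√2)*(⅛) = 8 + 2*√2 ≈ 10.828)
-249*R² = -249*(8 + 2*√2)²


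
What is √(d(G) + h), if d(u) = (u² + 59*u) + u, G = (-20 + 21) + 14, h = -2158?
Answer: I*√1033 ≈ 32.14*I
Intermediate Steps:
G = 15 (G = 1 + 14 = 15)
d(u) = u² + 60*u
√(d(G) + h) = √(15*(60 + 15) - 2158) = √(15*75 - 2158) = √(1125 - 2158) = √(-1033) = I*√1033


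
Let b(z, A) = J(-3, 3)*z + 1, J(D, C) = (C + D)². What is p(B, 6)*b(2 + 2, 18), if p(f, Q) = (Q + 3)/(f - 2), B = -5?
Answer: -9/7 ≈ -1.2857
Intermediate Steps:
p(f, Q) = (3 + Q)/(-2 + f)
b(z, A) = 1 (b(z, A) = (3 - 3)²*z + 1 = 0²*z + 1 = 0*z + 1 = 0 + 1 = 1)
p(B, 6)*b(2 + 2, 18) = ((3 + 6)/(-2 - 5))*1 = (9/(-7))*1 = -⅐*9*1 = -9/7*1 = -9/7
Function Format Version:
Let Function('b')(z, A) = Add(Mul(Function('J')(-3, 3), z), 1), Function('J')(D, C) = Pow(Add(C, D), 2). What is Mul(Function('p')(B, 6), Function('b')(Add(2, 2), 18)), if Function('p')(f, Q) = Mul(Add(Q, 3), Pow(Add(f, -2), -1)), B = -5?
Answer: Rational(-9, 7) ≈ -1.2857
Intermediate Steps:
Function('p')(f, Q) = Mul(Pow(Add(-2, f), -1), Add(3, Q)) (Function('p')(f, Q) = Mul(Add(3, Q), Pow(Add(-2, f), -1)) = Mul(Pow(Add(-2, f), -1), Add(3, Q)))
Function('b')(z, A) = 1 (Function('b')(z, A) = Add(Mul(Pow(Add(3, -3), 2), z), 1) = Add(Mul(Pow(0, 2), z), 1) = Add(Mul(0, z), 1) = Add(0, 1) = 1)
Mul(Function('p')(B, 6), Function('b')(Add(2, 2), 18)) = Mul(Mul(Pow(Add(-2, -5), -1), Add(3, 6)), 1) = Mul(Mul(Pow(-7, -1), 9), 1) = Mul(Mul(Rational(-1, 7), 9), 1) = Mul(Rational(-9, 7), 1) = Rational(-9, 7)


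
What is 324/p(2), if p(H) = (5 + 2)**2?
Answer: 324/49 ≈ 6.6122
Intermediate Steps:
p(H) = 49 (p(H) = 7**2 = 49)
324/p(2) = 324/49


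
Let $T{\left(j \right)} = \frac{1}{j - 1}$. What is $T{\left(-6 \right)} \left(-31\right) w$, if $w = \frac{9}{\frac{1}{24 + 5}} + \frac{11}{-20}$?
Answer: $\frac{161479}{140} \approx 1153.4$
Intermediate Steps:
$w = \frac{5209}{20}$ ($w = \frac{9}{\frac{1}{29}} + 11 \left(- \frac{1}{20}\right) = 9 \frac{1}{\frac{1}{29}} - \frac{11}{20} = 9 \cdot 29 - \frac{11}{20} = 261 - \frac{11}{20} = \frac{5209}{20} \approx 260.45$)
$T{\left(j \right)} = \frac{1}{-1 + j}$ ($T{\left(j \right)} = \frac{1}{j - 1} = \frac{1}{-1 + j}$)
$T{\left(-6 \right)} \left(-31\right) w = \frac{1}{-1 - 6} \left(-31\right) \frac{5209}{20} = \frac{1}{-7} \left(-31\right) \frac{5209}{20} = \left(- \frac{1}{7}\right) \left(-31\right) \frac{5209}{20} = \frac{31}{7} \cdot \frac{5209}{20} = \frac{161479}{140}$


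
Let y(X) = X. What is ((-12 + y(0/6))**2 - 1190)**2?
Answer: 1094116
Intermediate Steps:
((-12 + y(0/6))**2 - 1190)**2 = ((-12 + 0/6)**2 - 1190)**2 = ((-12 + 0*(1/6))**2 - 1190)**2 = ((-12 + 0)**2 - 1190)**2 = ((-12)**2 - 1190)**2 = (144 - 1190)**2 = (-1046)**2 = 1094116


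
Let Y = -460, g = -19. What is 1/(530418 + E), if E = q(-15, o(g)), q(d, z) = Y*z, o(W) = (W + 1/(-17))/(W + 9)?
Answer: 17/9002202 ≈ 1.8884e-6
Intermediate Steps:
o(W) = (-1/17 + W)/(9 + W) (o(W) = (W - 1/17)/(9 + W) = (-1/17 + W)/(9 + W))
q(d, z) = -460*z
E = -14904/17 (E = -460*(-1/17 - 19)/(9 - 19) = -460*(-324)/((-10)*17) = -(-46)*(-324)/17 = -460*162/85 = -14904/17 ≈ -876.71)
1/(530418 + E) = 1/(530418 - 14904/17) = 1/(9002202/17) = 17/9002202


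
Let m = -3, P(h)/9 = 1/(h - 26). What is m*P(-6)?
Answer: 27/32 ≈ 0.84375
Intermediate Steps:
P(h) = 9/(-26 + h) (P(h) = 9/(h - 26) = 9/(-26 + h))
m*P(-6) = -27/(-26 - 6) = -27/(-32) = -27*(-1)/32 = -3*(-9/32) = 27/32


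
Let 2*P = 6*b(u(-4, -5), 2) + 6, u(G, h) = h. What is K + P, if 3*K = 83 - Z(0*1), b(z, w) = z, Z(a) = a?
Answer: 47/3 ≈ 15.667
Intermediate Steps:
P = -12 (P = (6*(-5) + 6)/2 = (-30 + 6)/2 = (1/2)*(-24) = -12)
K = 83/3 (K = (83 - 0)/3 = (83 - 1*0)/3 = (83 + 0)/3 = (1/3)*83 = 83/3 ≈ 27.667)
K + P = 83/3 - 12 = 47/3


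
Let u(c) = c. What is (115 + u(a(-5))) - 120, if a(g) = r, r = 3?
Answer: -2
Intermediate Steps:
a(g) = 3
(115 + u(a(-5))) - 120 = (115 + 3) - 120 = 118 - 120 = -2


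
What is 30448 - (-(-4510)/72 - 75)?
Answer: 1096573/36 ≈ 30460.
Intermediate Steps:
30448 - (-(-4510)/72 - 75) = 30448 - (-55*(-41/36) - 75) = 30448 - (2255/36 - 75) = 30448 - 1*(-445/36) = 30448 + 445/36 = 1096573/36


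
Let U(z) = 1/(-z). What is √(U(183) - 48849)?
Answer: 2*I*√408976086/183 ≈ 221.02*I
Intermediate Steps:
U(z) = -1/z
√(U(183) - 48849) = √(-1/183 - 48849) = √(-8939368/183) = 2*I*√408976086/183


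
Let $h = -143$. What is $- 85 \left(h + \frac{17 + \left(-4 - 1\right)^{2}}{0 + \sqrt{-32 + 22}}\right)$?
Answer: $12155 + 357 i \sqrt{10} \approx 12155.0 + 1128.9 i$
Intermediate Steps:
$- 85 \left(h + \frac{17 + \left(-4 - 1\right)^{2}}{0 + \sqrt{-32 + 22}}\right) = - 85 \left(-143 + \frac{17 + \left(-4 - 1\right)^{2}}{0 + \sqrt{-32 + 22}}\right) = - 85 \left(-143 + \frac{17 + \left(-5\right)^{2}}{0 + \sqrt{-10}}\right) = - 85 \left(-143 + \frac{17 + 25}{0 + i \sqrt{10}}\right) = - 85 \left(-143 + \frac{42}{i \sqrt{10}}\right) = - 85 \left(-143 + 42 \left(- \frac{i \sqrt{10}}{10}\right)\right) = - 85 \left(-143 - \frac{21 i \sqrt{10}}{5}\right) = 12155 + 357 i \sqrt{10}$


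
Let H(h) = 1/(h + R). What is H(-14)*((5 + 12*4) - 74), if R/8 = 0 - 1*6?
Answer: 21/62 ≈ 0.33871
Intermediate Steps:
R = -48 (R = 8*(0 - 1*6) = 8*(0 - 6) = 8*(-6) = -48)
H(h) = 1/(-48 + h) (H(h) = 1/(h - 48) = 1/(-48 + h))
H(-14)*((5 + 12*4) - 74) = ((5 + 12*4) - 74)/(-48 - 14) = ((5 + 48) - 74)/(-62) = -(53 - 74)/62 = -1/62*(-21) = 21/62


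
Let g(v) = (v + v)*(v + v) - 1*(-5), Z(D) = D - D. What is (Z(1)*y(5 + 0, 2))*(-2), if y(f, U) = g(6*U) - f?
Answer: 0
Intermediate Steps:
Z(D) = 0
g(v) = 5 + 4*v² (g(v) = (2*v)*(2*v) + 5 = 4*v² + 5 = 5 + 4*v²)
y(f, U) = 5 - f + 144*U² (y(f, U) = (5 + 4*(6*U)²) - f = (5 + 4*(36*U²)) - f = (5 + 144*U²) - f = 5 - f + 144*U²)
(Z(1)*y(5 + 0, 2))*(-2) = (0*(5 - (5 + 0) + 144*2²))*(-2) = (0*(5 - 1*5 + 144*4))*(-2) = (0*(5 - 5 + 576))*(-2) = (0*576)*(-2) = 0*(-2) = 0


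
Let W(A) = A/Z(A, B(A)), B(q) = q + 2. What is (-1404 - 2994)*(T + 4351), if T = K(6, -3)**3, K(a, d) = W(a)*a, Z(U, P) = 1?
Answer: -224328786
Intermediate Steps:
B(q) = 2 + q
W(A) = A (W(A) = A/1 = A*1 = A)
K(a, d) = a**2 (K(a, d) = a*a = a**2)
T = 46656 (T = (6**2)**3 = 36**3 = 46656)
(-1404 - 2994)*(T + 4351) = (-1404 - 2994)*(46656 + 4351) = -4398*51007 = -224328786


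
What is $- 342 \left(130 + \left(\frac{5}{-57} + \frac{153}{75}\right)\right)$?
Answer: $- \frac{1128192}{25} \approx -45128.0$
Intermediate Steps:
$- 342 \left(130 + \left(\frac{5}{-57} + \frac{153}{75}\right)\right) = - 342 \left(130 + \left(5 \left(- \frac{1}{57}\right) + 153 \cdot \frac{1}{75}\right)\right) = - 342 \left(130 + \left(- \frac{5}{57} + \frac{51}{25}\right)\right) = - 342 \left(130 + \frac{2782}{1425}\right) = \left(-342\right) \frac{188032}{1425} = - \frac{1128192}{25}$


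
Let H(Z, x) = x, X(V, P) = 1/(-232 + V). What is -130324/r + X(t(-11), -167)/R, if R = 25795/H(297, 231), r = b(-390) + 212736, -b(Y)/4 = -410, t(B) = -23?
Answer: -927797569/1526089150 ≈ -0.60796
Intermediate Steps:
b(Y) = 1640 (b(Y) = -4*(-410) = 1640)
r = 214376 (r = 1640 + 212736 = 214376)
R = 335/3 (R = 25795/231 = 25795*(1/231) = 335/3 ≈ 111.67)
-130324/r + X(t(-11), -167)/R = -130324/214376 + 1/((-232 - 23)*(335/3)) = -130324*1/214376 + (3/335)/(-255) = -32581/53594 - 1/255*3/335 = -32581/53594 - 1/28475 = -927797569/1526089150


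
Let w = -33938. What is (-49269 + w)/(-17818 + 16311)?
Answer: 83207/1507 ≈ 55.214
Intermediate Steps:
(-49269 + w)/(-17818 + 16311) = (-49269 - 33938)/(-17818 + 16311) = -83207/(-1507) = -83207*(-1/1507) = 83207/1507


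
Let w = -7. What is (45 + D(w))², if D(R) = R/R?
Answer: 2116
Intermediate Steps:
D(R) = 1
(45 + D(w))² = (45 + 1)² = 46² = 2116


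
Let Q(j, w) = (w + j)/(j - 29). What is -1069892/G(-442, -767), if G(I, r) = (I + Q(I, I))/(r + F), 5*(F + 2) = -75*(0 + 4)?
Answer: -208874480214/103649 ≈ -2.0152e+6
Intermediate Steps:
Q(j, w) = (j + w)/(-29 + j)
F = -62 (F = -2 + (-75*(0 + 4))/5 = -2 + (-300)/5 = -2 + (-75*4)/5 = -2 + (⅕)*(-300) = -2 - 60 = -62)
G(I, r) = (I + 2*I/(-29 + I))/(-62 + r) (G(I, r) = (I + (I + I)/(-29 + I))/(r - 62) = (I + (2*I)/(-29 + I))/(-62 + r) = (I + 2*I/(-29 + I))/(-62 + r))
-1069892/G(-442, -767) = -1069892*(-(-62 - 767)*(-29 - 442)/(442*(-27 - 442))) = -1069892/((-442*(-469)/(-829*(-471)))) = -1069892/((-442*(-1/829)*(-1/471)*(-469))) = -1069892/207298/390459 = -1069892*390459/207298 = -208874480214/103649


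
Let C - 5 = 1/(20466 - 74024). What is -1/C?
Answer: -53558/267789 ≈ -0.20000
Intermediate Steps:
C = 267789/53558 (C = 5 + 1/(20466 - 74024) = 5 + 1/(-53558) = 5 - 1/53558 = 267789/53558 ≈ 5.0000)
-1/C = -1/267789/53558 = -1*53558/267789 = -53558/267789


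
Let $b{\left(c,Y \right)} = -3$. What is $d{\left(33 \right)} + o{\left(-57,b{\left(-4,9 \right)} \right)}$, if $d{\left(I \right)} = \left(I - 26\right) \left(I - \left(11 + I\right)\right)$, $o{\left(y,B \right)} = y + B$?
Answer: $-137$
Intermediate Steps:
$o{\left(y,B \right)} = B + y$
$d{\left(I \right)} = 286 - 11 I$ ($d{\left(I \right)} = \left(-26 + I\right) \left(-11\right) = 286 - 11 I$)
$d{\left(33 \right)} + o{\left(-57,b{\left(-4,9 \right)} \right)} = \left(286 - 363\right) - 60 = -77 - 60 = -137$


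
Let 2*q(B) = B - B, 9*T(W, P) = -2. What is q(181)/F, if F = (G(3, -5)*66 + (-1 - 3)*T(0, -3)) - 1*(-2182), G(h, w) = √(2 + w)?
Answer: 0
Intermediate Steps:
T(W, P) = -2/9 (T(W, P) = (⅑)*(-2) = -2/9)
q(B) = 0 (q(B) = (B - B)/2 = (½)*0 = 0)
F = 19646/9 + 66*I*√3 (F = (√(2 - 5)*66 + (-1 - 3)*(-2/9)) - 1*(-2182) = (√(-3)*66 - 4*(-2/9)) + 2182 = ((I*√3)*66 + 8/9) + 2182 = (66*I*√3 + 8/9) + 2182 = (8/9 + 66*I*√3) + 2182 = 19646/9 + 66*I*√3 ≈ 2182.9 + 114.32*I)
q(181)/F = 0/(19646/9 + 66*I*√3) = 0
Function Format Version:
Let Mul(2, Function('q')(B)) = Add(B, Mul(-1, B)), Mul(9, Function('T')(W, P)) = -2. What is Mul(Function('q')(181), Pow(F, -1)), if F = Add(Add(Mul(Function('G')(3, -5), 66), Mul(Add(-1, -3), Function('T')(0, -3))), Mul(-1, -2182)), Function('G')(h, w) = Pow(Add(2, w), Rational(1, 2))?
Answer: 0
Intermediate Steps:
Function('T')(W, P) = Rational(-2, 9) (Function('T')(W, P) = Mul(Rational(1, 9), -2) = Rational(-2, 9))
Function('q')(B) = 0 (Function('q')(B) = Mul(Rational(1, 2), Add(B, Mul(-1, B))) = Mul(Rational(1, 2), 0) = 0)
F = Add(Rational(19646, 9), Mul(66, I, Pow(3, Rational(1, 2)))) (F = Add(Add(Mul(Pow(Add(2, -5), Rational(1, 2)), 66), Mul(Add(-1, -3), Rational(-2, 9))), Mul(-1, -2182)) = Add(Add(Mul(Pow(-3, Rational(1, 2)), 66), Mul(-4, Rational(-2, 9))), 2182) = Add(Add(Mul(Mul(I, Pow(3, Rational(1, 2))), 66), Rational(8, 9)), 2182) = Add(Add(Mul(66, I, Pow(3, Rational(1, 2))), Rational(8, 9)), 2182) = Add(Add(Rational(8, 9), Mul(66, I, Pow(3, Rational(1, 2)))), 2182) = Add(Rational(19646, 9), Mul(66, I, Pow(3, Rational(1, 2)))) ≈ Add(2182.9, Mul(114.32, I)))
Mul(Function('q')(181), Pow(F, -1)) = Mul(0, Pow(Add(Rational(19646, 9), Mul(66, I, Pow(3, Rational(1, 2)))), -1)) = 0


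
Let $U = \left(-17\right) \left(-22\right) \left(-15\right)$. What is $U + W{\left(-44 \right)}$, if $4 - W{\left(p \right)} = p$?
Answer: $-5562$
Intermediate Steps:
$W{\left(p \right)} = 4 - p$
$U = -5610$ ($U = 374 \left(-15\right) = -5610$)
$U + W{\left(-44 \right)} = -5610 + \left(4 - -44\right) = -5610 + \left(4 + 44\right) = -5610 + 48 = -5562$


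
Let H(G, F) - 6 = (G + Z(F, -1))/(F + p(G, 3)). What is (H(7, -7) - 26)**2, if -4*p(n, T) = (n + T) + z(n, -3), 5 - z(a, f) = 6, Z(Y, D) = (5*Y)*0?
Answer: 589824/1369 ≈ 430.84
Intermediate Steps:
Z(Y, D) = 0
z(a, f) = -1 (z(a, f) = 5 - 1*6 = 5 - 6 = -1)
p(n, T) = 1/4 - T/4 - n/4 (p(n, T) = -((n + T) - 1)/4 = -((T + n) - 1)/4 = -(-1 + T + n)/4 = 1/4 - T/4 - n/4)
H(G, F) = 6 + G/(-1/2 + F - G/4) (H(G, F) = 6 + (G + 0)/(F + (1/4 - 1/4*3 - G/4)) = 6 + G/(F + (1/4 - 3/4 - G/4)) = 6 + G/(F + (-1/2 - G/4)) = 6 + G/(-1/2 + F - G/4))
(H(7, -7) - 26)**2 = (2*(6 + 7 - 12*(-7))/(2 + 7 - 4*(-7)) - 26)**2 = (2*(6 + 7 + 84)/(2 + 7 + 28) - 26)**2 = (2*97/37 - 26)**2 = (2*(1/37)*97 - 26)**2 = (194/37 - 26)**2 = (-768/37)**2 = 589824/1369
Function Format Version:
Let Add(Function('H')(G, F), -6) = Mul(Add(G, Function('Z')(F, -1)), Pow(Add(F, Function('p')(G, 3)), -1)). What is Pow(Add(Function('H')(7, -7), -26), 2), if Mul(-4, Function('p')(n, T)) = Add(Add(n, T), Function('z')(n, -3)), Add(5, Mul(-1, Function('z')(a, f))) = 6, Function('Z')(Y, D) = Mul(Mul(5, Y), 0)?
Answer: Rational(589824, 1369) ≈ 430.84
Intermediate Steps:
Function('Z')(Y, D) = 0
Function('z')(a, f) = -1 (Function('z')(a, f) = Add(5, Mul(-1, 6)) = Add(5, -6) = -1)
Function('p')(n, T) = Add(Rational(1, 4), Mul(Rational(-1, 4), T), Mul(Rational(-1, 4), n)) (Function('p')(n, T) = Mul(Rational(-1, 4), Add(Add(n, T), -1)) = Mul(Rational(-1, 4), Add(Add(T, n), -1)) = Mul(Rational(-1, 4), Add(-1, T, n)) = Add(Rational(1, 4), Mul(Rational(-1, 4), T), Mul(Rational(-1, 4), n)))
Function('H')(G, F) = Add(6, Mul(G, Pow(Add(Rational(-1, 2), F, Mul(Rational(-1, 4), G)), -1))) (Function('H')(G, F) = Add(6, Mul(Add(G, 0), Pow(Add(F, Add(Rational(1, 4), Mul(Rational(-1, 4), 3), Mul(Rational(-1, 4), G))), -1))) = Add(6, Mul(G, Pow(Add(F, Add(Rational(1, 4), Rational(-3, 4), Mul(Rational(-1, 4), G))), -1))) = Add(6, Mul(G, Pow(Add(F, Add(Rational(-1, 2), Mul(Rational(-1, 4), G))), -1))) = Add(6, Mul(G, Pow(Add(Rational(-1, 2), F, Mul(Rational(-1, 4), G)), -1))))
Pow(Add(Function('H')(7, -7), -26), 2) = Pow(Add(Mul(2, Pow(Add(2, 7, Mul(-4, -7)), -1), Add(6, 7, Mul(-12, -7))), -26), 2) = Pow(Add(Mul(2, Pow(Add(2, 7, 28), -1), Add(6, 7, 84)), -26), 2) = Pow(Add(Mul(2, Pow(37, -1), 97), -26), 2) = Pow(Add(Mul(2, Rational(1, 37), 97), -26), 2) = Pow(Add(Rational(194, 37), -26), 2) = Pow(Rational(-768, 37), 2) = Rational(589824, 1369)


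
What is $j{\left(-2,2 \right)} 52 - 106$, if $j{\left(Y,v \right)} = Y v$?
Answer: $-314$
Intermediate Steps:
$j{\left(-2,2 \right)} 52 - 106 = \left(-2\right) 2 \cdot 52 - 106 = \left(-4\right) 52 - 106 = -208 - 106 = -314$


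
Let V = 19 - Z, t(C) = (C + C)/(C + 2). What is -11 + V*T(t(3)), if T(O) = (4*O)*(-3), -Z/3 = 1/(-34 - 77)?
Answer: -52579/185 ≈ -284.21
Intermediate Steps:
Z = 1/37 (Z = -3/(-34 - 77) = -3/(-111) = -3*(-1/111) = 1/37 ≈ 0.027027)
t(C) = 2*C/(2 + C) (t(C) = (2*C)/(2 + C) = 2*C/(2 + C))
T(O) = -12*O
V = 702/37 (V = 19 - 1*1/37 = 19 - 1/37 = 702/37 ≈ 18.973)
-11 + V*T(t(3)) = -11 + 702*(-24*3/(2 + 3))/37 = -11 + 702*(-24*3/5)/37 = -11 + 702*(-12*6/5)/37 = -11 + (702/37)*(-72/5) = -11 - 50544/185 = -52579/185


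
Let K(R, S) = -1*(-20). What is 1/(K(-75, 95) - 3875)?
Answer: -1/3855 ≈ -0.00025940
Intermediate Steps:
K(R, S) = 20
1/(K(-75, 95) - 3875) = 1/(20 - 3875) = 1/(-3855) = -1/3855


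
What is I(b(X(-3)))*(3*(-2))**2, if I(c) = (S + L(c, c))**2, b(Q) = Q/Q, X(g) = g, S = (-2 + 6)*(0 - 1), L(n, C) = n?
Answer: 324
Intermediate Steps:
S = -4 (S = 4*(-1) = -4)
b(Q) = 1
I(c) = (-4 + c)**2
I(b(X(-3)))*(3*(-2))**2 = (-4 + 1)**2*(3*(-2))**2 = (-3)**2*(-6)**2 = 9*36 = 324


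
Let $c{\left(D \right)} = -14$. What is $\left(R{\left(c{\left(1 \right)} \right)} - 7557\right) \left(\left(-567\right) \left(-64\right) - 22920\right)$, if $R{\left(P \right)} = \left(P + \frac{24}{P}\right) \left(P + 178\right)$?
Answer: $- \frac{948312552}{7} \approx -1.3547 \cdot 10^{8}$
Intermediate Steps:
$R{\left(P \right)} = \left(178 + P\right) \left(P + \frac{24}{P}\right)$ ($R{\left(P \right)} = \left(P + \frac{24}{P}\right) \left(178 + P\right) = \left(178 + P\right) \left(P + \frac{24}{P}\right)$)
$\left(R{\left(c{\left(1 \right)} \right)} - 7557\right) \left(\left(-567\right) \left(-64\right) - 22920\right) = \left(\left(24 + \left(-14\right)^{2} + 178 \left(-14\right) + \frac{4272}{-14}\right) - 7557\right) \left(\left(-567\right) \left(-64\right) - 22920\right) = \left(\left(24 + 196 - 2492 + 4272 \left(- \frac{1}{14}\right)\right) - 7557\right) \left(36288 - 22920\right) = \left(\left(24 + 196 - 2492 - \frac{2136}{7}\right) - 7557\right) 13368 = \left(- \frac{18040}{7} - 7557\right) 13368 = \left(- \frac{70939}{7}\right) 13368 = - \frac{948312552}{7}$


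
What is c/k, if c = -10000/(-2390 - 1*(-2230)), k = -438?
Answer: -125/876 ≈ -0.14269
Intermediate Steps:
c = 125/2 (c = -10000/(-2390 + 2230) = -10000/(-160) = -10000*(-1/160) = 125/2 ≈ 62.500)
c/k = (125/2)/(-438) = (125/2)*(-1/438) = -125/876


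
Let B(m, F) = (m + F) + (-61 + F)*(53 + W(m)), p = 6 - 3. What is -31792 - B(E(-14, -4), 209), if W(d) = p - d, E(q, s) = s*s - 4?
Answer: -38525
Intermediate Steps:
E(q, s) = -4 + s² (E(q, s) = s² - 4 = -4 + s²)
p = 3
W(d) = 3 - d
B(m, F) = F + m + (-61 + F)*(56 - m) (B(m, F) = (m + F) + (-61 + F)*(53 + (3 - m)) = (F + m) + (-61 + F)*(56 - m) = F + m + (-61 + F)*(56 - m))
-31792 - B(E(-14, -4), 209) = -31792 - (-3416 + 57*209 + 62*(-4 + (-4)²) - 1*209*(-4 + (-4)²)) = -31792 - (-3416 + 11913 + 62*(-4 + 16) - 1*209*(-4 + 16)) = -31792 - (-3416 + 11913 + 62*12 - 1*209*12) = -31792 - (-3416 + 11913 + 744 - 2508) = -31792 - 1*6733 = -31792 - 6733 = -38525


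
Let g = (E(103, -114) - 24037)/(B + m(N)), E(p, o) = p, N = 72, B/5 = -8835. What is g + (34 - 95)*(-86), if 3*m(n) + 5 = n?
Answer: 347473235/66229 ≈ 5246.5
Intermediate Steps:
B = -44175 (B = 5*(-8835) = -44175)
m(n) = -5/3 + n/3
g = 35901/66229 (g = (103 - 24037)/(-44175 + (-5/3 + (1/3)*72)) = -23934/(-44175 + (-5/3 + 24)) = -23934/(-44175 + 67/3) = -23934/(-132458/3) = -23934*(-3/132458) = 35901/66229 ≈ 0.54207)
g + (34 - 95)*(-86) = 35901/66229 + (34 - 95)*(-86) = 35901/66229 - 61*(-86) = 35901/66229 + 5246 = 347473235/66229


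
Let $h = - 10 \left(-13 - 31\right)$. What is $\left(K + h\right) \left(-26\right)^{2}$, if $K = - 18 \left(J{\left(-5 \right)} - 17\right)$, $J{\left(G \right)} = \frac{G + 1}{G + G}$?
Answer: $\frac{2497144}{5} \approx 4.9943 \cdot 10^{5}$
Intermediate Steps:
$J{\left(G \right)} = \frac{1 + G}{2 G}$
$K = \frac{1494}{5}$ ($K = - 18 \left(\frac{1 - 5}{2 \left(-5\right)} - 17\right) = - 18 \left(\frac{1}{2} \left(- \frac{1}{5}\right) \left(-4\right) - 17\right) = - 18 \left(\frac{2}{5} - 17\right) = \left(-18\right) \left(- \frac{83}{5}\right) = \frac{1494}{5} \approx 298.8$)
$h = 440$ ($h = \left(-10\right) \left(-44\right) = 440$)
$\left(K + h\right) \left(-26\right)^{2} = \left(\frac{1494}{5} + 440\right) \left(-26\right)^{2} = \frac{3694}{5} \cdot 676 = \frac{2497144}{5}$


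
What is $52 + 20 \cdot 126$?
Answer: $2572$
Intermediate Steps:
$52 + 20 \cdot 126 = 52 + 2520 = 2572$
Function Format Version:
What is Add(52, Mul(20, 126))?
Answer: 2572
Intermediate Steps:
Add(52, Mul(20, 126)) = Add(52, 2520) = 2572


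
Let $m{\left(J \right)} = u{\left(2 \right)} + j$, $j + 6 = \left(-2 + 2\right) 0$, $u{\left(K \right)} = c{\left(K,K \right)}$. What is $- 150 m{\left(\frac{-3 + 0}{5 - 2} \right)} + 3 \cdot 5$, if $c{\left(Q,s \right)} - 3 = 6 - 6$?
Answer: $465$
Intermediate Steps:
$c{\left(Q,s \right)} = 3$ ($c{\left(Q,s \right)} = 3 + \left(6 - 6\right) = 3 + 0 = 3$)
$u{\left(K \right)} = 3$
$j = -6$ ($j = -6 + \left(-2 + 2\right) 0 = -6 + 0 \cdot 0 = -6 + 0 = -6$)
$m{\left(J \right)} = -3$ ($m{\left(J \right)} = 3 - 6 = -3$)
$- 150 m{\left(\frac{-3 + 0}{5 - 2} \right)} + 3 \cdot 5 = \left(-150\right) \left(-3\right) + 3 \cdot 5 = 450 + 15 = 465$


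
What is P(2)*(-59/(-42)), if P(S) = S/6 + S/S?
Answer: 118/63 ≈ 1.8730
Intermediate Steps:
P(S) = 1 + S/6 (P(S) = S*(⅙) + 1 = S/6 + 1 = 1 + S/6)
P(2)*(-59/(-42)) = (1 + (⅙)*2)*(-59/(-42)) = (1 + ⅓)*(-59*(-1/42)) = (4/3)*(59/42) = 118/63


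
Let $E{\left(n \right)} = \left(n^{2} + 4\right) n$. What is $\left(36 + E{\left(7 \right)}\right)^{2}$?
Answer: $165649$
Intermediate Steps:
$E{\left(n \right)} = n \left(4 + n^{2}\right)$ ($E{\left(n \right)} = \left(4 + n^{2}\right) n = n \left(4 + n^{2}\right)$)
$\left(36 + E{\left(7 \right)}\right)^{2} = \left(36 + 7 \left(4 + 7^{2}\right)\right)^{2} = \left(36 + 7 \left(4 + 49\right)\right)^{2} = \left(36 + 7 \cdot 53\right)^{2} = \left(36 + 371\right)^{2} = 407^{2} = 165649$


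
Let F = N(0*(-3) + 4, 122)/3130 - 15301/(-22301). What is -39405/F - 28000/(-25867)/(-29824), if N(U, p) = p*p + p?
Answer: -4144403216211159725/576394607305574 ≈ -7190.2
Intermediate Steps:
N(U, p) = p + p**2 (N(U, p) = p**2 + p = p + p**2)
F = 191270468/34901065 (F = (122*(1 + 122))/3130 - 15301/(-22301) = (122*123)*(1/3130) - 15301*(-1/22301) = 15006*(1/3130) + 15301/22301 = 7503/1565 + 15301/22301 = 191270468/34901065 ≈ 5.4804)
-39405/F - 28000/(-25867)/(-29824) = -39405/191270468/34901065 - 28000/(-25867)/(-29824) = -39405*34901065/191270468 - 28000*(-1/25867)*(-1/29824) = -1375276466325/191270468 + (28000/25867)*(-1/29824) = -1375276466325/191270468 - 875/24108044 = -4144403216211159725/576394607305574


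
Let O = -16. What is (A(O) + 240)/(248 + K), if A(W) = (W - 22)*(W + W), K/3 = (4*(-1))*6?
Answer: 91/11 ≈ 8.2727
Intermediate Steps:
K = -72 (K = 3*((4*(-1))*6) = 3*(-4*6) = 3*(-24) = -72)
A(W) = 2*W*(-22 + W) (A(W) = (-22 + W)*(2*W) = 2*W*(-22 + W))
(A(O) + 240)/(248 + K) = (2*(-16)*(-22 - 16) + 240)/(248 - 72) = (2*(-16)*(-38) + 240)/176 = (1216 + 240)*(1/176) = 1456*(1/176) = 91/11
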